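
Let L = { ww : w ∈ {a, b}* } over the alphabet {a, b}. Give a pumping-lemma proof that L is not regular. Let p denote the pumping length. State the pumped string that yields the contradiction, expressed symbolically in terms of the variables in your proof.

a^{p+k} b^p a^p b^p

Suppose for contradiction that L is regular, and let p be the pumping length.
Take w = a^p b^p a^p b^p = uu where u = a^pb^p; then w ∈ L and |w| = 4p ≥ p.
Write w = xyz as guaranteed by the lemma, with |xy| ≤ p and |y| ≥ 1.
The first p characters of w are a's, so xy (and hence y) consists only of a's. Write y = a^k, 1 ≤ k ≤ p.
Pump with i = 2: xy^2z = a^{p+k} b^p a^p b^p, of length 4p+k. Suppose this equals vv. The string starts with a and ends with b, so v does too; thus the boundary between the two copies of v is a b→a transition. There is exactly one such transition, at position 2p+k, so |v| = 2p+k and |vv| = 4p+2k ≠ 4p+k since k ≥ 1. So xy^2z ∉ L.
This is a contradiction; hence L is not regular.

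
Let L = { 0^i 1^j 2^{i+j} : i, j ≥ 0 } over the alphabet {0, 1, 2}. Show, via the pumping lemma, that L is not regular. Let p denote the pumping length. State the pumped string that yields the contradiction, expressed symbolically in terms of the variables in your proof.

0^{p+k} 1^p 2^{2p}

Assume L is regular; let p be its pumping constant.
Take w = 0^p 1^p 2^{2p} ∈ L (with i=j=p, i+j=2p), |w| = 4p ≥ p.
Write w = xyz as guaranteed by the lemma, with |xy| ≤ p and |y| > 0.
The first p characters of w are 0's, so xy (and hence y) consists only of 0's. Write y = 0^k, 1 ≤ k ≤ p.
Consider xy^2z = 0^{p+k} 1^p 2^{2p}. Now the 0- and 1-counts sum to 2p+k, but the 2-count is 2p ≠ 2p+k. So xy^2z ∉ L.
This is a contradiction; hence L is not regular.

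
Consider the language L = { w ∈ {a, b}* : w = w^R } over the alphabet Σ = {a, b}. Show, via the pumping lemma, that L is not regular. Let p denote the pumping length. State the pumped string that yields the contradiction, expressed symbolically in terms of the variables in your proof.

a^{p+k} b a^p

Suppose for contradiction that L is regular, and let p be the pumping length.
Take w = a^p b a^p, a palindrome of length 2p+1 ≥ p.
By the pumping lemma, w = xyz with |xy| ≤ p and |y| ≥ 1.
Because |xy| ≤ p and w begins with p copies of a, we have y = a^k with 1 ≤ k ≤ p.
Pump with i = 2: xy^2z = a^{p+k} b a^p. Its reverse is a^p b a^{p+k}, which differs from xy^2z since k ≥ 1. So xy^2z is not a palindrome and xy^2z ∉ L.
Contradiction. Therefore L is not regular.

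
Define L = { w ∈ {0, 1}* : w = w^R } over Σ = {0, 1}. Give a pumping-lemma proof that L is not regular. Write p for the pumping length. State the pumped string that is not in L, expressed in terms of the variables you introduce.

Toward a contradiction, assume L is regular with pumping length p.
Take w = 0^p 1 0^p, a palindrome of length 2p+1 ≥ p.
By the pumping lemma, w = xyz with |xy| ≤ p and |y| > 0.
The first p characters of w are 0's, so xy (and hence y) consists only of 0's. Write y = 0^k, 1 ≤ k ≤ p.
Pump with i = 2: xy^2z = 0^{p+k} 1 0^p. Its reverse is 0^p 1 0^{p+k}, which differs from xy^2z since k ≥ 1. So xy^2z is not a palindrome and xy^2z ∉ L.
This contradicts the pumping lemma, so L is not regular.

0^{p+k} 1 0^p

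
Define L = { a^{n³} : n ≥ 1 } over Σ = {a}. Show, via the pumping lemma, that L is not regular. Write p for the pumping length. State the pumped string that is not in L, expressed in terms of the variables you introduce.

Toward a contradiction, assume L is regular with pumping length p.
Take w = a^{p³} ∈ L with |w| = p³ ≥ p.
Write w = xyz as guaranteed by the lemma, with |xy| ≤ p and |y| ≥ 1.
Then y = a^k for some k with 1 ≤ k ≤ p.
Pump with i = 2: xy^2z = a^{p³+k}. Since 1 ≤ k ≤ p, p³ < p³+k ≤ p³+p < p³+3p²+3p+1 = (p+1)³, so p³+k is not a perfect cube. So xy^2z ∉ L.
This is a contradiction; hence L is not regular.

a^{p³+k}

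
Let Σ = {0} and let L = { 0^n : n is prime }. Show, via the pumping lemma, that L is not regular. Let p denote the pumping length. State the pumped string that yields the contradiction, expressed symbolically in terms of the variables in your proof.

Assume L is regular; let p be its pumping constant.
Let q be a prime with q ≥ p+2 (infinitely many primes exist), and take w = 0^q ∈ L with |w| = q ≥ p.
By the pumping lemma, w = xyz with |xy| ≤ p and y is nonempty.
Then y = 0^k for some k with 1 ≤ k ≤ p.
Since 1 ≤ k ≤ p, |xz| = q-k. Pump with i = q+1: |xy^{q+1}z| = (q-k)+(q+1)k = q+qk = q(1+k), which is composite (both factors ≥ 2). So xy^{q+1}z = 0^{q(1+k)} ∉ L.
This is a contradiction; hence L is not regular.

0^{q(1+k)}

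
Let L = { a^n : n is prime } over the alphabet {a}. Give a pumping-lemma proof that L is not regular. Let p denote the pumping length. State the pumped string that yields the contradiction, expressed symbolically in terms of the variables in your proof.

a^{q(1+k)}

Suppose for contradiction that L is regular, and let p be the pumping length.
Let q be a prime with q ≥ p+2 (infinitely many primes exist), and take w = a^q ∈ L with |w| = q ≥ p.
Write w = xyz as guaranteed by the lemma, with |xy| ≤ p and |y| > 0.
Then y = a^k for some k with 1 ≤ k ≤ p.
Since 1 ≤ k ≤ p, |xz| = q-k. Pump with i = q+1: |xy^{q+1}z| = (q-k)+(q+1)k = q+qk = q(1+k), which is composite (both factors ≥ 2). So xy^{q+1}z = a^{q(1+k)} ∉ L.
This is a contradiction; hence L is not regular.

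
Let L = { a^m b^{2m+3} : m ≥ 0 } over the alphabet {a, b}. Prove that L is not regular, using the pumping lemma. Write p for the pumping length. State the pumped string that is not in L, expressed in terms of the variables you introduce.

a^{p+k} b^{2p+3}

Assume L is regular. Let p be the pumping length given by the pumping lemma.
Let w = a^p b^{2p+3} ∈ L; note |w| = 3p+3 ≥ p.
By the pumping lemma, w = xyz with |xy| ≤ p and y is nonempty.
Since the first p symbols of w are all a's and |xy| ≤ p, y lies entirely in the leading a-block: y = a^k for some k with 1 ≤ k ≤ p.
Pump with i = 2: xy^2z = a^{p+k} b^{2p+3}. For this to lie in L we would need 2p+3 = 2(p+k)+3, which forces k = 0. But k ≥ 1, so xy^2z ∉ L.
Contradiction. Therefore L is not regular.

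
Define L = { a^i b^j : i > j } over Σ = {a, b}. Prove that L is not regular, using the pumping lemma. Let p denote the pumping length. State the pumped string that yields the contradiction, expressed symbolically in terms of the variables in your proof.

a^{p+1-k} b^p

Suppose for contradiction that L is regular, and let p be the pumping length.
Choose w = a^{p+1} b^p ∈ L, with |w| = 2p+1 ≥ p.
By the pumping lemma, w = xyz with |xy| ≤ p and y is nonempty.
The first p characters of w are a's, so xy (and hence y) consists only of a's. Write y = a^k, 1 ≤ k ≤ p.
Consider xy^0z = xz = a^{p+1-k} b^p. Since k ≥ 1, the a-count p+1-k is at most p, so i > j fails; thus xz ∉ L.
This is a contradiction; hence L is not regular.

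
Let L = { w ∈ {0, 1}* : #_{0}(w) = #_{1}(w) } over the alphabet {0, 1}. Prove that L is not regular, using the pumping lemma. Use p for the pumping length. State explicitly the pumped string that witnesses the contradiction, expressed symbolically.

0^{p+k} 1^p

Toward a contradiction, assume L is regular with pumping length p.
Choose w = 0^p 1^p ∈ L with |w| = 2p ≥ p.
The pumping lemma gives a decomposition w = xyz where |xy| ≤ p and y is nonempty.
Since the first p symbols of w are all 0's and |xy| ≤ p, y lies entirely in the leading 0-block: y = 0^k for some k with 1 ≤ k ≤ p.
Pump with i = 2: xy^2z = 0^{p+k} 1^p has p+k occurrences of 0 but only p of 1. Since k ≥ 1 the counts differ, so xy^2z ∉ L.
This is a contradiction; hence L is not regular.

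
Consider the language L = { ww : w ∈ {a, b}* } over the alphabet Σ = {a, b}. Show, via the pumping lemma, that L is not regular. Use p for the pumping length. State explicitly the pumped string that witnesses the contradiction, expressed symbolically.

Assume L is regular; let p be its pumping constant.
Take w = a^p b^p a^p b^p = uu where u = a^pb^p; then w ∈ L and |w| = 4p ≥ p.
Write w = xyz as guaranteed by the lemma, with |xy| ≤ p and y is nonempty.
Because |xy| ≤ p and w begins with p copies of a, we have y = a^k with 1 ≤ k ≤ p.
Pump with i = 2: xy^2z = a^{p+k} b^p a^p b^p, of length 4p+k. Suppose this equals vv. The string starts with a and ends with b, so v does too; thus the boundary between the two copies of v is a b→a transition. There is exactly one such transition, at position 2p+k, so |v| = 2p+k and |vv| = 4p+2k ≠ 4p+k since k ≥ 1. So xy^2z ∉ L.
Contradiction. Therefore L is not regular.

a^{p+k} b^p a^p b^p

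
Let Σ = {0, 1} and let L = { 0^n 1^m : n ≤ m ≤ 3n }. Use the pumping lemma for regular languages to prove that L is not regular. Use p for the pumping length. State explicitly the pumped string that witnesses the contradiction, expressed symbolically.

Toward a contradiction, assume L is regular with pumping length p.
Take w = 0^p 1^p ∈ L (since p ≤ p ≤ 3p), with |w| = 2p ≥ p.
Write w = xyz as guaranteed by the lemma, with |xy| ≤ p and |y| ≥ 1.
The first p characters of w are 0's, so xy (and hence y) consists only of 0's. Write y = 0^k, 1 ≤ k ≤ p.
Pump with i = 2: xy^2z = 0^{p+k} 1^p. Now n = p+k > p = m, so the condition n ≤ m fails. Thus xy^2z ∉ L.
This is a contradiction; hence L is not regular.

0^{p+k} 1^p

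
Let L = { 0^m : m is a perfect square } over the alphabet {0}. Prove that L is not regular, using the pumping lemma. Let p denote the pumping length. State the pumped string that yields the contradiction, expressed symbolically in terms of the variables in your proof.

0^{p²+k}

Suppose for contradiction that L is regular, and let p be the pumping length.
Take w = 0^{p²} ∈ L with |w| = p² ≥ p.
By the pumping lemma, w = xyz with |xy| ≤ p and |y| ≥ 1.
Then y = 0^k for some k with 1 ≤ k ≤ p.
Pump with i = 2: xy^2z = 0^{p²+k}. Since 1 ≤ k ≤ p, p² < p²+k ≤ p²+p < (p+1)², so p²+k lies strictly between consecutive squares and is not a perfect square. So xy^2z ∉ L.
This contradicts the pumping lemma, so L is not regular.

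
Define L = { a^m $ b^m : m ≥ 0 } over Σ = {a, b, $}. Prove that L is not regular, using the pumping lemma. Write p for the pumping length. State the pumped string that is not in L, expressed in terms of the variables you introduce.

a^{p+k} $ b^p

Assume L is regular. Let p be the pumping length given by the pumping lemma.
Take w = a^p $ b^p ∈ L with |w| = 2p+1 ≥ p.
The pumping lemma gives a decomposition w = xyz where |xy| ≤ p and |y| > 0.
Since the first p symbols of w are all a's and |xy| ≤ p, y lies entirely in the leading a-block: y = a^k for some k with 1 ≤ k ≤ p.
Pump with i = 2: xy^2z = a^{p+k} $ b^p, which would require p+k = p. But k ≥ 1, so xy^2z ∉ L.
This is a contradiction; hence L is not regular.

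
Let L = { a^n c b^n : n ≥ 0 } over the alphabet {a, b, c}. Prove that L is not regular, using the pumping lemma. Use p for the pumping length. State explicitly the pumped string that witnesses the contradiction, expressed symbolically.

Suppose for contradiction that L is regular, and let p be the pumping length.
Take w = a^p c b^p ∈ L with |w| = 2p+1 ≥ p.
Write w = xyz as guaranteed by the lemma, with |xy| ≤ p and |y| > 0.
Because |xy| ≤ p and w begins with p copies of a, we have y = a^k with 1 ≤ k ≤ p.
Pump with i = 2: xy^2z = a^{p+k} c b^p, which would require p+k = p. But k ≥ 1, so xy^2z ∉ L.
This contradicts the pumping lemma, so L is not regular.

a^{p+k} c b^p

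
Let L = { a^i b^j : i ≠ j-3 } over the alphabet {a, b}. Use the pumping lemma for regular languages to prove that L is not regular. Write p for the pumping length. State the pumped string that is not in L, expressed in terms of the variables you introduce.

Suppose for contradiction that L is regular, and let p be the pumping length.
Choose w = a^p b^{p+p!+3}. Since p ≠ (p+p!+3)-3 = p+p!, w ∈ L; and |w| ≥ p.
Write w = xyz as guaranteed by the lemma, with |xy| ≤ p and |y| > 0.
Because |xy| ≤ p and w begins with p copies of a, we have y = a^k with 1 ≤ k ≤ p.
Since 1 ≤ k ≤ p, k divides p!; set t = 1 + p!/k. Then xy^t z has p + (p!/k)·k = p + p! copies of a. Now the a-count is p+p! and (b-count)-3 = (p+p!+3)-3 = p+p!, so i ≠ j-3 fails. So xy^t z = a^{p+p!} b^{p+p!+3} ∉ L.
This contradicts the pumping lemma, so L is not regular.

a^{p+p!} b^{p+p!+3}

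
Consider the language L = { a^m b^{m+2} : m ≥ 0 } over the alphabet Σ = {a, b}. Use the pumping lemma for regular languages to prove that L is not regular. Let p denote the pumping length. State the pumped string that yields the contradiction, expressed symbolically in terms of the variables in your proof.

a^{p+k} b^{p+2}

Assume L is regular. Let p be the pumping length given by the pumping lemma.
Choose w = a^p b^{p+2}, which is in L with |w| = 2p+2 ≥ p.
By the pumping lemma, w = xyz with |xy| ≤ p and |y| > 0.
Since the first p symbols of w are all a's and |xy| ≤ p, y lies entirely in the leading a-block: y = a^k for some k with 1 ≤ k ≤ p.
Pump with i = 2: xy^2z = a^{p+k} b^{p+2}. For this to lie in L we would need p+2 = (p+k)+2, which forces k = 0. But k ≥ 1, so xy^2z ∉ L.
This is a contradiction; hence L is not regular.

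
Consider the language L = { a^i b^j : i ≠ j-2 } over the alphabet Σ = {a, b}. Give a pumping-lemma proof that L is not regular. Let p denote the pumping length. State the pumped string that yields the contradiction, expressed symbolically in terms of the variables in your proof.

a^{p+p!} b^{p+p!+2}

Assume L is regular; let p be its pumping constant.
Choose w = a^p b^{p+p!+2}. Since p ≠ (p+p!+2)-2 = p+p!, w ∈ L; and |w| ≥ p.
Write w = xyz as guaranteed by the lemma, with |xy| ≤ p and |y| > 0.
The first p characters of w are a's, so xy (and hence y) consists only of a's. Write y = a^k, 1 ≤ k ≤ p.
Since 1 ≤ k ≤ p, k divides p!; set t = 1 + p!/k. Then xy^t z has p + (p!/k)·k = p + p! copies of a. Now the a-count is p+p! and (b-count)-2 = (p+p!+2)-2 = p+p!, so i ≠ j-2 fails. So xy^t z = a^{p+p!} b^{p+p!+2} ∉ L.
This is a contradiction; hence L is not regular.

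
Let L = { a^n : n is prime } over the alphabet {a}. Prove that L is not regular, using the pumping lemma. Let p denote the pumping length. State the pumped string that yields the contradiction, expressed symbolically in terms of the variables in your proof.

Assume L is regular; let p be its pumping constant.
Let q be a prime with q ≥ p+2 (infinitely many primes exist), and take w = a^q ∈ L with |w| = q ≥ p.
By the pumping lemma, w = xyz with |xy| ≤ p and |y| ≥ 1.
Then y = a^k for some k with 1 ≤ k ≤ p.
Since 1 ≤ k ≤ p, |xz| = q-k. Pump with i = q+1: |xy^{q+1}z| = (q-k)+(q+1)k = q+qk = q(1+k), which is composite (both factors ≥ 2). So xy^{q+1}z = a^{q(1+k)} ∉ L.
Contradiction. Therefore L is not regular.

a^{q(1+k)}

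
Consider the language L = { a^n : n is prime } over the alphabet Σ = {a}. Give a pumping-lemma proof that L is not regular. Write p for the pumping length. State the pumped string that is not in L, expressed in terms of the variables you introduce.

Suppose for contradiction that L is regular, and let p be the pumping length.
Let q be a prime with q ≥ p+2 (infinitely many primes exist), and take w = a^q ∈ L with |w| = q ≥ p.
By the pumping lemma, w = xyz with |xy| ≤ p and |y| > 0.
Then y = a^k for some k with 1 ≤ k ≤ p.
Since 1 ≤ k ≤ p, |xz| = q-k. Pump with i = q+1: |xy^{q+1}z| = (q-k)+(q+1)k = q+qk = q(1+k), which is composite (both factors ≥ 2). So xy^{q+1}z = a^{q(1+k)} ∉ L.
This is a contradiction; hence L is not regular.

a^{q(1+k)}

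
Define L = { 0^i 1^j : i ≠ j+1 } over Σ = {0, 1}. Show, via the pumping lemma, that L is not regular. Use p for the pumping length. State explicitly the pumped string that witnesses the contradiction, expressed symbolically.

0^{p+p!} 1^{p+p!-1}

Assume L is regular. Let p be the pumping length given by the pumping lemma.
Choose w = 0^p 1^{p+p!-1}. Since p ≠ (p+p!-1)+1 = p+p!, w ∈ L; and |w| ≥ p.
The pumping lemma gives a decomposition w = xyz where |xy| ≤ p and |y| ≥ 1.
Because |xy| ≤ p and w begins with p copies of 0, we have y = 0^k with 1 ≤ k ≤ p.
Since 1 ≤ k ≤ p, k divides p!; set t = 1 + p!/k. Then xy^t z has p + (p!/k)·k = p + p! copies of 0. Now the 0-count is p+p! and (1-count)+1 = (p+p!-1)+1 = p+p!, so i ≠ j+1 fails. So xy^t z = 0^{p+p!} 1^{p+p!-1} ∉ L.
This is a contradiction; hence L is not regular.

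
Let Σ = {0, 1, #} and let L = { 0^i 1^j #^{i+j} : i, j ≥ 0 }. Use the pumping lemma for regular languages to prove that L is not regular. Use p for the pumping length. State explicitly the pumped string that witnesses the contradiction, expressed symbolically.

Assume L is regular; let p be its pumping constant.
Take w = 0^p 1^p #^{2p} ∈ L (with i=j=p, i+j=2p), |w| = 4p ≥ p.
Write w = xyz as guaranteed by the lemma, with |xy| ≤ p and |y| > 0.
Because |xy| ≤ p and w begins with p copies of 0, we have y = 0^k with 1 ≤ k ≤ p.
Consider xy^2z = 0^{p+k} 1^p #^{2p}. Now the 0- and 1-counts sum to 2p+k, but the #-count is 2p ≠ 2p+k. So xy^2z ∉ L.
Contradiction. Therefore L is not regular.

0^{p+k} 1^p #^{2p}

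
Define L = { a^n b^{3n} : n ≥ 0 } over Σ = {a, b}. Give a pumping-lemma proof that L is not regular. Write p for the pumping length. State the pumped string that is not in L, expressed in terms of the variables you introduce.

Assume L is regular; let p be its pumping constant.
Let w = a^p b^{3p} ∈ L; note |w| = 4p ≥ p.
By the pumping lemma, w = xyz with |xy| ≤ p and |y| > 0.
Because |xy| ≤ p and w begins with p copies of a, we have y = a^k with 1 ≤ k ≤ p.
Pump with i = 2: xy^2z = a^{p+k} b^{3p}. For this to lie in L we would need 3p = 3(p+k), which forces k = 0. But k ≥ 1, so xy^2z ∉ L.
This contradicts the pumping lemma, so L is not regular.

a^{p+k} b^{3p}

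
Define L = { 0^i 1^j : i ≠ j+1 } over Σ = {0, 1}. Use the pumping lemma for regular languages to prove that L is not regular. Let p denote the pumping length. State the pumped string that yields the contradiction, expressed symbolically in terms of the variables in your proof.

0^{p+p!} 1^{p+p!-1}

Assume L is regular; let p be its pumping constant.
Choose w = 0^p 1^{p+p!-1}. Since p ≠ (p+p!-1)+1 = p+p!, w ∈ L; and |w| ≥ p.
By the pumping lemma, w = xyz with |xy| ≤ p and y is nonempty.
Because |xy| ≤ p and w begins with p copies of 0, we have y = 0^k with 1 ≤ k ≤ p.
Since 1 ≤ k ≤ p, k divides p!; set t = 1 + p!/k. Then xy^t z has p + (p!/k)·k = p + p! copies of 0. Now the 0-count is p+p! and (1-count)+1 = (p+p!-1)+1 = p+p!, so i ≠ j+1 fails. So xy^t z = 0^{p+p!} 1^{p+p!-1} ∉ L.
This contradicts the pumping lemma, so L is not regular.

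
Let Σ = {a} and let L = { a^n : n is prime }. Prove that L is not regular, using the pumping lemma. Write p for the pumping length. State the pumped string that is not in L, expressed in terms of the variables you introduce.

a^{q(1+k)}

Assume L is regular. Let p be the pumping length given by the pumping lemma.
Let q be a prime with q ≥ p+2 (infinitely many primes exist), and take w = a^q ∈ L with |w| = q ≥ p.
Write w = xyz as guaranteed by the lemma, with |xy| ≤ p and y is nonempty.
Then y = a^k for some k with 1 ≤ k ≤ p.
Since 1 ≤ k ≤ p, |xz| = q-k. Pump with i = q+1: |xy^{q+1}z| = (q-k)+(q+1)k = q+qk = q(1+k), which is composite (both factors ≥ 2). So xy^{q+1}z = a^{q(1+k)} ∉ L.
This contradicts the pumping lemma, so L is not regular.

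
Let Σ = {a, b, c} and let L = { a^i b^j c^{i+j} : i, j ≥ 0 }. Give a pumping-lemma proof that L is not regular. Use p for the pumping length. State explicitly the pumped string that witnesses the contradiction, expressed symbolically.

a^{p+k} b^p c^{2p}

Suppose for contradiction that L is regular, and let p be the pumping length.
Take w = a^p b^p c^{2p} ∈ L (with i=j=p, i+j=2p), |w| = 4p ≥ p.
By the pumping lemma, w = xyz with |xy| ≤ p and y is nonempty.
The first p characters of w are a's, so xy (and hence y) consists only of a's. Write y = a^k, 1 ≤ k ≤ p.
Consider xy^2z = a^{p+k} b^p c^{2p}. Now the a- and b-counts sum to 2p+k, but the c-count is 2p ≠ 2p+k. So xy^2z ∉ L.
Contradiction. Therefore L is not regular.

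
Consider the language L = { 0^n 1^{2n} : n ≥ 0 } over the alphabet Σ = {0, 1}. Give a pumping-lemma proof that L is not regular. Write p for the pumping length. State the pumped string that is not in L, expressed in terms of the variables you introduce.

Assume L is regular; let p be its pumping constant.
Take w = 0^p 1^{2p}. Then w ∈ L and |w| = 3p ≥ p.
By the pumping lemma, w = xyz with |xy| ≤ p and |y| > 0.
Because |xy| ≤ p and w begins with p copies of 0, we have y = 0^k with 1 ≤ k ≤ p.
Pump with i = 2: xy^2z = 0^{p+k} 1^{2p}. For this to lie in L we would need 2p = 2(p+k), which forces k = 0. But k ≥ 1, so xy^2z ∉ L.
This is a contradiction; hence L is not regular.

0^{p+k} 1^{2p}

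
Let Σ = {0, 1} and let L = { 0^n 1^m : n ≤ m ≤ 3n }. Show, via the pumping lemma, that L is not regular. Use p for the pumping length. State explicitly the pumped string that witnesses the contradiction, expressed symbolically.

0^{p+k} 1^p

Assume L is regular. Let p be the pumping length given by the pumping lemma.
Take w = 0^p 1^p ∈ L (since p ≤ p ≤ 3p), with |w| = 2p ≥ p.
Write w = xyz as guaranteed by the lemma, with |xy| ≤ p and |y| ≥ 1.
Because |xy| ≤ p and w begins with p copies of 0, we have y = 0^k with 1 ≤ k ≤ p.
Pump with i = 2: xy^2z = 0^{p+k} 1^p. Now n = p+k > p = m, so the condition n ≤ m fails. Thus xy^2z ∉ L.
This contradicts the pumping lemma, so L is not regular.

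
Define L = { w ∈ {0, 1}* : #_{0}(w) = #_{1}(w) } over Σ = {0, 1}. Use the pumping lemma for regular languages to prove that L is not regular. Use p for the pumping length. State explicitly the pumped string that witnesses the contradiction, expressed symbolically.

0^{p+k} 1^p

Assume L is regular; let p be its pumping constant.
Choose w = 0^p 1^p ∈ L with |w| = 2p ≥ p.
The pumping lemma gives a decomposition w = xyz where |xy| ≤ p and |y| ≥ 1.
Since the first p symbols of w are all 0's and |xy| ≤ p, y lies entirely in the leading 0-block: y = 0^k for some k with 1 ≤ k ≤ p.
Pump with i = 2: xy^2z = 0^{p+k} 1^p has p+k occurrences of 0 but only p of 1. Since k ≥ 1 the counts differ, so xy^2z ∉ L.
This is a contradiction; hence L is not regular.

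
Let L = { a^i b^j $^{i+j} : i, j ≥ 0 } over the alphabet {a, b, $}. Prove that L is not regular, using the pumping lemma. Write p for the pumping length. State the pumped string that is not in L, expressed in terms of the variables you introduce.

Assume L is regular; let p be its pumping constant.
Take w = a^p b^p $^{2p} ∈ L (with i=j=p, i+j=2p), |w| = 4p ≥ p.
Write w = xyz as guaranteed by the lemma, with |xy| ≤ p and y is nonempty.
Since the first p symbols of w are all a's and |xy| ≤ p, y lies entirely in the leading a-block: y = a^k for some k with 1 ≤ k ≤ p.
Consider xy^2z = a^{p+k} b^p $^{2p}. Now the a- and b-counts sum to 2p+k, but the $-count is 2p ≠ 2p+k. So xy^2z ∉ L.
This contradicts the pumping lemma, so L is not regular.

a^{p+k} b^p $^{2p}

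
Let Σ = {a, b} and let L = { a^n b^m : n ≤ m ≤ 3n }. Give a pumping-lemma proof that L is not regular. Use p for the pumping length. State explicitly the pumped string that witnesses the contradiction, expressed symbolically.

a^{p+k} b^p

Toward a contradiction, assume L is regular with pumping length p.
Take w = a^p b^p ∈ L (since p ≤ p ≤ 3p), with |w| = 2p ≥ p.
The pumping lemma gives a decomposition w = xyz where |xy| ≤ p and |y| > 0.
The first p characters of w are a's, so xy (and hence y) consists only of a's. Write y = a^k, 1 ≤ k ≤ p.
Pump with i = 2: xy^2z = a^{p+k} b^p. Now n = p+k > p = m, so the condition n ≤ m fails. Thus xy^2z ∉ L.
This contradicts the pumping lemma, so L is not regular.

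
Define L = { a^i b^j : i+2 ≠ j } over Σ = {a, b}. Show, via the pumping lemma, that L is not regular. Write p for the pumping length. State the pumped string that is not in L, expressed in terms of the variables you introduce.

a^{p+p!} b^{p+p!+2}

Suppose for contradiction that L is regular, and let p be the pumping length.
Choose w = a^p b^{p+p!+2}. Since p ≠ (p+p!+2)-2 = p+p!, w ∈ L; and |w| ≥ p.
Write w = xyz as guaranteed by the lemma, with |xy| ≤ p and y is nonempty.
The first p characters of w are a's, so xy (and hence y) consists only of a's. Write y = a^k, 1 ≤ k ≤ p.
Since 1 ≤ k ≤ p, k divides p!; set t = 1 + p!/k. Then xy^t z has p + (p!/k)·k = p + p! copies of a. Now the a-count is p+p! and (b-count)-2 = (p+p!+2)-2 = p+p!, so i+2 ≠ j fails. So xy^t z = a^{p+p!} b^{p+p!+2} ∉ L.
This contradicts the pumping lemma, so L is not regular.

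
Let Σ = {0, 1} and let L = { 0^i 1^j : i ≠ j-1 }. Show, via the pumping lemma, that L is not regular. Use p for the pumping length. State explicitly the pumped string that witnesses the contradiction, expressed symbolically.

Suppose for contradiction that L is regular, and let p be the pumping length.
Choose w = 0^p 1^{p+p!+1}. Since p ≠ (p+p!+1)-1 = p+p!, w ∈ L; and |w| ≥ p.
The pumping lemma gives a decomposition w = xyz where |xy| ≤ p and |y| ≥ 1.
The first p characters of w are 0's, so xy (and hence y) consists only of 0's. Write y = 0^k, 1 ≤ k ≤ p.
Since 1 ≤ k ≤ p, k divides p!; set t = 1 + p!/k. Then xy^t z has p + (p!/k)·k = p + p! copies of 0. Now the 0-count is p+p! and (1-count)-1 = (p+p!+1)-1 = p+p!, so i ≠ j-1 fails. So xy^t z = 0^{p+p!} 1^{p+p!+1} ∉ L.
Contradiction. Therefore L is not regular.

0^{p+p!} 1^{p+p!+1}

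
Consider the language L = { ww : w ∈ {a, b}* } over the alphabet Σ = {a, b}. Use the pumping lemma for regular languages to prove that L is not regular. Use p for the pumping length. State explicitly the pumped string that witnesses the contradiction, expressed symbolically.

Assume L is regular. Let p be the pumping length given by the pumping lemma.
Take w = a^p b^p a^p b^p = uu where u = a^pb^p; then w ∈ L and |w| = 4p ≥ p.
Write w = xyz as guaranteed by the lemma, with |xy| ≤ p and y is nonempty.
Because |xy| ≤ p and w begins with p copies of a, we have y = a^k with 1 ≤ k ≤ p.
Pump with i = 2: xy^2z = a^{p+k} b^p a^p b^p, of length 4p+k. Suppose this equals vv. The string starts with a and ends with b, so v does too; thus the boundary between the two copies of v is a b→a transition. There is exactly one such transition, at position 2p+k, so |v| = 2p+k and |vv| = 4p+2k ≠ 4p+k since k ≥ 1. So xy^2z ∉ L.
Contradiction. Therefore L is not regular.

a^{p+k} b^p a^p b^p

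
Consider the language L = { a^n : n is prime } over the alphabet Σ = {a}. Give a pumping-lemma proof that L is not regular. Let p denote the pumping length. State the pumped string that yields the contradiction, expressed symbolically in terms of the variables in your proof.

a^{q(1+k)}

Toward a contradiction, assume L is regular with pumping length p.
Let q be a prime with q ≥ p+2 (infinitely many primes exist), and take w = a^q ∈ L with |w| = q ≥ p.
Write w = xyz as guaranteed by the lemma, with |xy| ≤ p and y is nonempty.
Then y = a^k for some k with 1 ≤ k ≤ p.
Since 1 ≤ k ≤ p, |xz| = q-k. Pump with i = q+1: |xy^{q+1}z| = (q-k)+(q+1)k = q+qk = q(1+k), which is composite (both factors ≥ 2). So xy^{q+1}z = a^{q(1+k)} ∉ L.
This contradicts the pumping lemma, so L is not regular.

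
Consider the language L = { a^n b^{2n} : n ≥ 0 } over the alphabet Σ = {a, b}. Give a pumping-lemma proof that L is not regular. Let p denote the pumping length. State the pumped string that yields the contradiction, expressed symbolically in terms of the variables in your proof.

Toward a contradiction, assume L is regular with pumping length p.
Let w = a^p b^{2p} ∈ L; note |w| = 3p ≥ p.
The pumping lemma gives a decomposition w = xyz where |xy| ≤ p and y is nonempty.
The first p characters of w are a's, so xy (and hence y) consists only of a's. Write y = a^k, 1 ≤ k ≤ p.
Pump with i = 2: xy^2z = a^{p+k} b^{2p}. For this to lie in L we would need 2p = 2(p+k), which forces k = 0. But k ≥ 1, so xy^2z ∉ L.
Contradiction. Therefore L is not regular.

a^{p+k} b^{2p}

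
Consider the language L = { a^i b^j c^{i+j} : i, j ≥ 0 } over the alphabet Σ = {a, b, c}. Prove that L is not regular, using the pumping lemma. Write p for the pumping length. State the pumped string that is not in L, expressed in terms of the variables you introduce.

Assume L is regular. Let p be the pumping length given by the pumping lemma.
Take w = a^p b^p c^{2p} ∈ L (with i=j=p, i+j=2p), |w| = 4p ≥ p.
By the pumping lemma, w = xyz with |xy| ≤ p and y is nonempty.
Since the first p symbols of w are all a's and |xy| ≤ p, y lies entirely in the leading a-block: y = a^k for some k with 1 ≤ k ≤ p.
Consider xy^2z = a^{p+k} b^p c^{2p}. Now the a- and b-counts sum to 2p+k, but the c-count is 2p ≠ 2p+k. So xy^2z ∉ L.
Contradiction. Therefore L is not regular.

a^{p+k} b^p c^{2p}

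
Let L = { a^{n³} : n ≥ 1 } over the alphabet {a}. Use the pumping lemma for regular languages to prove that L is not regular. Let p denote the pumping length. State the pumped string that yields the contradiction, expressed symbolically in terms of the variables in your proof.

a^{p³+k}

Toward a contradiction, assume L is regular with pumping length p.
Take w = a^{p³} ∈ L with |w| = p³ ≥ p.
By the pumping lemma, w = xyz with |xy| ≤ p and |y| ≥ 1.
Then y = a^k for some k with 1 ≤ k ≤ p.
Pump with i = 2: xy^2z = a^{p³+k}. Since 1 ≤ k ≤ p, p³ < p³+k ≤ p³+p < p³+3p²+3p+1 = (p+1)³, so p³+k is not a perfect cube. So xy^2z ∉ L.
Contradiction. Therefore L is not regular.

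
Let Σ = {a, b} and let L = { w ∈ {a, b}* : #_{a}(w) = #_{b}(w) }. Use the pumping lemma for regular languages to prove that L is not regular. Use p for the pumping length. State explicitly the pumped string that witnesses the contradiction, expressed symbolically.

a^{p+k} b^p

Suppose for contradiction that L is regular, and let p be the pumping length.
Choose w = a^p b^p ∈ L with |w| = 2p ≥ p.
Write w = xyz as guaranteed by the lemma, with |xy| ≤ p and |y| > 0.
The first p characters of w are a's, so xy (and hence y) consists only of a's. Write y = a^k, 1 ≤ k ≤ p.
Pump with i = 2: xy^2z = a^{p+k} b^p has p+k occurrences of a but only p of b. Since k ≥ 1 the counts differ, so xy^2z ∉ L.
This contradicts the pumping lemma, so L is not regular.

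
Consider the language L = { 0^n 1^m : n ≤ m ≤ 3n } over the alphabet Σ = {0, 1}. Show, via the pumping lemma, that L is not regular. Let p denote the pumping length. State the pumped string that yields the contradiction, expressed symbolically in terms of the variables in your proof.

Assume L is regular. Let p be the pumping length given by the pumping lemma.
Take w = 0^p 1^p ∈ L (since p ≤ p ≤ 3p), with |w| = 2p ≥ p.
By the pumping lemma, w = xyz with |xy| ≤ p and y is nonempty.
The first p characters of w are 0's, so xy (and hence y) consists only of 0's. Write y = 0^k, 1 ≤ k ≤ p.
Pump with i = 2: xy^2z = 0^{p+k} 1^p. Now n = p+k > p = m, so the condition n ≤ m fails. Thus xy^2z ∉ L.
This is a contradiction; hence L is not regular.

0^{p+k} 1^p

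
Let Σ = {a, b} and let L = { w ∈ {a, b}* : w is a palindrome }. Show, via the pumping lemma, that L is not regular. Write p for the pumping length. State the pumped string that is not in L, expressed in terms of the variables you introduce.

a^{p+k} b a^p

Suppose for contradiction that L is regular, and let p be the pumping length.
Take w = a^p b a^p, a palindrome of length 2p+1 ≥ p.
Write w = xyz as guaranteed by the lemma, with |xy| ≤ p and y is nonempty.
Because |xy| ≤ p and w begins with p copies of a, we have y = a^k with 1 ≤ k ≤ p.
Pump with i = 2: xy^2z = a^{p+k} b a^p. Its reverse is a^p b a^{p+k}, which differs from xy^2z since k ≥ 1. So xy^2z is not a palindrome and xy^2z ∉ L.
This contradicts the pumping lemma, so L is not regular.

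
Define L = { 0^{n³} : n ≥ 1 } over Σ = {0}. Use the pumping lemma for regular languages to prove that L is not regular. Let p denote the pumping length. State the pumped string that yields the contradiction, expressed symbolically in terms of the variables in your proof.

0^{p³+k}

Toward a contradiction, assume L is regular with pumping length p.
Take w = 0^{p³} ∈ L with |w| = p³ ≥ p.
By the pumping lemma, w = xyz with |xy| ≤ p and |y| > 0.
Then y = 0^k for some k with 1 ≤ k ≤ p.
Pump with i = 2: xy^2z = 0^{p³+k}. Since 1 ≤ k ≤ p, p³ < p³+k ≤ p³+p < p³+3p²+3p+1 = (p+1)³, so p³+k is not a perfect cube. So xy^2z ∉ L.
Contradiction. Therefore L is not regular.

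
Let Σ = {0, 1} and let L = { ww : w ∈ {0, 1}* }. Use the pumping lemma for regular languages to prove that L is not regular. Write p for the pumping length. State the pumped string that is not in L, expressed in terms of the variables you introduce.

0^{p+k} 1^p 0^p 1^p

Toward a contradiction, assume L is regular with pumping length p.
Take w = 0^p 1^p 0^p 1^p = uu where u = 0^p1^p; then w ∈ L and |w| = 4p ≥ p.
The pumping lemma gives a decomposition w = xyz where |xy| ≤ p and |y| ≥ 1.
Because |xy| ≤ p and w begins with p copies of 0, we have y = 0^k with 1 ≤ k ≤ p.
Pump with i = 2: xy^2z = 0^{p+k} 1^p 0^p 1^p, of length 4p+k. Suppose this equals vv. The string starts with 0 and ends with 1, so v does too; thus the boundary between the two copies of v is a 1→0 transition. There is exactly one such transition, at position 2p+k, so |v| = 2p+k and |vv| = 4p+2k ≠ 4p+k since k ≥ 1. So xy^2z ∉ L.
This is a contradiction; hence L is not regular.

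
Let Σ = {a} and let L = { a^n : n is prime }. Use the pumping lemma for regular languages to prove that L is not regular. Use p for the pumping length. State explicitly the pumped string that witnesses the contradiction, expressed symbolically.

a^{q(1+k)}

Assume L is regular. Let p be the pumping length given by the pumping lemma.
Let q be a prime with q ≥ p+2 (infinitely many primes exist), and take w = a^q ∈ L with |w| = q ≥ p.
The pumping lemma gives a decomposition w = xyz where |xy| ≤ p and y is nonempty.
Then y = a^k for some k with 1 ≤ k ≤ p.
Since 1 ≤ k ≤ p, |xz| = q-k. Pump with i = q+1: |xy^{q+1}z| = (q-k)+(q+1)k = q+qk = q(1+k), which is composite (both factors ≥ 2). So xy^{q+1}z = a^{q(1+k)} ∉ L.
Contradiction. Therefore L is not regular.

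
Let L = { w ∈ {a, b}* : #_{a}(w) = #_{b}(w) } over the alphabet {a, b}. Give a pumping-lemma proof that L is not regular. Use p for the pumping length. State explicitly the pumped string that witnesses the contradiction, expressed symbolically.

a^{p+k} b^p

Suppose for contradiction that L is regular, and let p be the pumping length.
Choose w = a^p b^p ∈ L with |w| = 2p ≥ p.
The pumping lemma gives a decomposition w = xyz where |xy| ≤ p and |y| > 0.
The first p characters of w are a's, so xy (and hence y) consists only of a's. Write y = a^k, 1 ≤ k ≤ p.
Pump with i = 2: xy^2z = a^{p+k} b^p has p+k occurrences of a but only p of b. Since k ≥ 1 the counts differ, so xy^2z ∉ L.
This contradicts the pumping lemma, so L is not regular.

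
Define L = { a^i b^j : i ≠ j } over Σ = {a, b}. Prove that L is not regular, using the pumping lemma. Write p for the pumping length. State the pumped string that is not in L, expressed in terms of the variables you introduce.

a^{p+p!} b^{p+p!}

Assume L is regular. Let p be the pumping length given by the pumping lemma.
Choose w = a^p b^{p+p!}. Since p ≠ p+p!, w ∈ L; and |w| ≥ p.
By the pumping lemma, w = xyz with |xy| ≤ p and |y| > 0.
Because |xy| ≤ p and w begins with p copies of a, we have y = a^k with 1 ≤ k ≤ p.
Since 1 ≤ k ≤ p, k divides p!; set t = 1 + p!/k. Then xy^t z has p + (p!/k)·k = p + p! copies of a. Now the a-count equals the b-count, so i ≠ j fails. So xy^t z = a^{p+p!} b^{p+p!} ∉ L.
This is a contradiction; hence L is not regular.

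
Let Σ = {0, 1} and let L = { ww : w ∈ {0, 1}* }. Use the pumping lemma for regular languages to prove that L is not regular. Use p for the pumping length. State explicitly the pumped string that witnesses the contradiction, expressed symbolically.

Suppose for contradiction that L is regular, and let p be the pumping length.
Take w = 0^p 1^p 0^p 1^p = uu where u = 0^p1^p; then w ∈ L and |w| = 4p ≥ p.
The pumping lemma gives a decomposition w = xyz where |xy| ≤ p and |y| > 0.
Because |xy| ≤ p and w begins with p copies of 0, we have y = 0^k with 1 ≤ k ≤ p.
Pump with i = 2: xy^2z = 0^{p+k} 1^p 0^p 1^p, of length 4p+k. Suppose this equals vv. The string starts with 0 and ends with 1, so v does too; thus the boundary between the two copies of v is a 1→0 transition. There is exactly one such transition, at position 2p+k, so |v| = 2p+k and |vv| = 4p+2k ≠ 4p+k since k ≥ 1. So xy^2z ∉ L.
This contradicts the pumping lemma, so L is not regular.

0^{p+k} 1^p 0^p 1^p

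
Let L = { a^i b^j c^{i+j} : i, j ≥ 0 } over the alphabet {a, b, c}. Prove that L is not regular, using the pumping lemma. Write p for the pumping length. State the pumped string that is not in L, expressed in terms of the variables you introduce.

a^{p+k} b^p c^{2p}

Assume L is regular; let p be its pumping constant.
Take w = a^p b^p c^{2p} ∈ L (with i=j=p, i+j=2p), |w| = 4p ≥ p.
By the pumping lemma, w = xyz with |xy| ≤ p and y is nonempty.
The first p characters of w are a's, so xy (and hence y) consists only of a's. Write y = a^k, 1 ≤ k ≤ p.
Consider xy^2z = a^{p+k} b^p c^{2p}. Now the a- and b-counts sum to 2p+k, but the c-count is 2p ≠ 2p+k. So xy^2z ∉ L.
This contradicts the pumping lemma, so L is not regular.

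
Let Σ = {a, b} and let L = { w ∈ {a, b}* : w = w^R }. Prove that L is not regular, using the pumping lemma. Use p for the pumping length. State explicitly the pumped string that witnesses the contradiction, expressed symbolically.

a^{p+k} b a^p

Toward a contradiction, assume L is regular with pumping length p.
Take w = a^p b a^p, a palindrome of length 2p+1 ≥ p.
By the pumping lemma, w = xyz with |xy| ≤ p and |y| > 0.
The first p characters of w are a's, so xy (and hence y) consists only of a's. Write y = a^k, 1 ≤ k ≤ p.
Pump with i = 2: xy^2z = a^{p+k} b a^p. Its reverse is a^p b a^{p+k}, which differs from xy^2z since k ≥ 1. So xy^2z is not a palindrome and xy^2z ∉ L.
This contradicts the pumping lemma, so L is not regular.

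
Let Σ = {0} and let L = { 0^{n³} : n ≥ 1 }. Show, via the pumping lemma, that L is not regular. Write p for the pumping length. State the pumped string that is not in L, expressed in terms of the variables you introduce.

0^{p³+k}

Assume L is regular; let p be its pumping constant.
Take w = 0^{p³} ∈ L with |w| = p³ ≥ p.
Write w = xyz as guaranteed by the lemma, with |xy| ≤ p and y is nonempty.
Then y = 0^k for some k with 1 ≤ k ≤ p.
Pump with i = 2: xy^2z = 0^{p³+k}. Since 1 ≤ k ≤ p, p³ < p³+k ≤ p³+p < p³+3p²+3p+1 = (p+1)³, so p³+k is not a perfect cube. So xy^2z ∉ L.
This contradicts the pumping lemma, so L is not regular.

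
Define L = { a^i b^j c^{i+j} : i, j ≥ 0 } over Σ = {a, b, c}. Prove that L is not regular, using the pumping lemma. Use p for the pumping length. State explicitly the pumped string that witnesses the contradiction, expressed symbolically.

a^{p+k} b^p c^{2p}

Assume L is regular. Let p be the pumping length given by the pumping lemma.
Take w = a^p b^p c^{2p} ∈ L (with i=j=p, i+j=2p), |w| = 4p ≥ p.
By the pumping lemma, w = xyz with |xy| ≤ p and |y| > 0.
Because |xy| ≤ p and w begins with p copies of a, we have y = a^k with 1 ≤ k ≤ p.
Consider xy^2z = a^{p+k} b^p c^{2p}. Now the a- and b-counts sum to 2p+k, but the c-count is 2p ≠ 2p+k. So xy^2z ∉ L.
This is a contradiction; hence L is not regular.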